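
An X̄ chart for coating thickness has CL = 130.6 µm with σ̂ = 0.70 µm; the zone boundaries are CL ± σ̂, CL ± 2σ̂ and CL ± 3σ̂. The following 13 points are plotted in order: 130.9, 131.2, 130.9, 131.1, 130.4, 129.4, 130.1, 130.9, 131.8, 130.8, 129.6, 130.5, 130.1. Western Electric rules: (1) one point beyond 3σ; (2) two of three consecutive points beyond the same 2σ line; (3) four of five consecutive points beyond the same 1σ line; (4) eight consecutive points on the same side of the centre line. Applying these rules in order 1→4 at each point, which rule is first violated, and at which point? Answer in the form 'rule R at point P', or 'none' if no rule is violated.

none

Zone of each point (C = within 1σ̂, B = 1σ̂–2σ̂, A = 2σ̂–3σ̂, * = beyond 3σ̂; sign = side of CL): 1:+C, 2:+C, 3:+C, 4:+C, 5:-C, 6:-B, 7:-C, 8:+C, 9:+B, 10:+C, 11:-B, 12:-C, 13:-C
No rule fires across all 13 points.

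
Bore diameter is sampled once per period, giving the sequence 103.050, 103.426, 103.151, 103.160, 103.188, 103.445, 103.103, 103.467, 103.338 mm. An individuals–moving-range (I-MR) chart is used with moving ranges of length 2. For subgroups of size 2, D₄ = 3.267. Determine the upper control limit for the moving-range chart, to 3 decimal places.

Moving ranges: 0.376, 0.275, 0.009, 0.028, 0.257, 0.342, 0.364, 0.129; M̄R̄ = 1.7800 / 8 = 0.2225
UCL_MR = D₄·M̄R̄ = 3.267 × 0.2225 = 0.7269

0.727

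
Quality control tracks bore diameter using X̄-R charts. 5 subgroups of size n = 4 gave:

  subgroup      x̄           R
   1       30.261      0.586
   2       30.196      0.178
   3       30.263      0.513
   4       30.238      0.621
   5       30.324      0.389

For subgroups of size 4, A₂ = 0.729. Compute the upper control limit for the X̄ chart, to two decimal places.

30.59

X̄̄ = (30.261 + 30.196 + 30.263 + 30.238 + 30.324) / 5 = 151.2820 / 5 = 30.2564
R̄ = (0.586 + 0.178 + 0.513 + 0.621 + 0.389) / 5 = 2.2870 / 5 = 0.4574
UCL = X̄̄ + A₂·R̄ = 30.2564 + 0.729 × 0.4574 = 30.5898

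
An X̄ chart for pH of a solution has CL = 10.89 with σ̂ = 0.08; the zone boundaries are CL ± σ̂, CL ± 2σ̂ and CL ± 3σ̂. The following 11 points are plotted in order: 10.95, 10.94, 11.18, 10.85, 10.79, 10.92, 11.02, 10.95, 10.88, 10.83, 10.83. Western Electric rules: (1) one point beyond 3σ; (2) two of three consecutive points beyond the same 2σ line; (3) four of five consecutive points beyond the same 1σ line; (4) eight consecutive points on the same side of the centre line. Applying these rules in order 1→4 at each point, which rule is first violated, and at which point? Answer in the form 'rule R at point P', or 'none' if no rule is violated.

rule 1 at point 3

Zone of each point (C = within 1σ̂, B = 1σ̂–2σ̂, A = 2σ̂–3σ̂, * = beyond 3σ̂; sign = side of CL): 1:+C, 2:+C, 3:+*, 4:-C, 5:-B, 6:+C, 7:+B, 8:+C, 9:-C, 10:-C, 11:-C
Rule 1 (one point beyond the 3σ limits) is satisfied at point 3.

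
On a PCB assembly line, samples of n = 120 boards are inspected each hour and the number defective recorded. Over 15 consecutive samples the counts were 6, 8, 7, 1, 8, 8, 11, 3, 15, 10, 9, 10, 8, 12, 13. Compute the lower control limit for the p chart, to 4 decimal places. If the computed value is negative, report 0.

p̄ = Σdᵢ / (k·n) = 129 / (15 × 120) = 0.07167
LCL = p̄ − 3·√(p̄(1−p̄)/n) = 0.07167 − 3 × 0.02355 = 0.00103

0.0010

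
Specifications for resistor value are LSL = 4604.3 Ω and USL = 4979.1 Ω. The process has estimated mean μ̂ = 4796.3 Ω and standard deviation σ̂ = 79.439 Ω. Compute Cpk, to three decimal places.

Cpu = (USL − μ̂) / (3σ̂) = (4979.1 − 4796.3) / (3 × 79.439) = 0.7670; Cpl = (μ̂ − LSL) / (3σ̂) = (4796.3 − 4604.3) / (3 × 79.439) = 0.8056; Cpk = min(Cpu, Cpl) = 0.7670

0.767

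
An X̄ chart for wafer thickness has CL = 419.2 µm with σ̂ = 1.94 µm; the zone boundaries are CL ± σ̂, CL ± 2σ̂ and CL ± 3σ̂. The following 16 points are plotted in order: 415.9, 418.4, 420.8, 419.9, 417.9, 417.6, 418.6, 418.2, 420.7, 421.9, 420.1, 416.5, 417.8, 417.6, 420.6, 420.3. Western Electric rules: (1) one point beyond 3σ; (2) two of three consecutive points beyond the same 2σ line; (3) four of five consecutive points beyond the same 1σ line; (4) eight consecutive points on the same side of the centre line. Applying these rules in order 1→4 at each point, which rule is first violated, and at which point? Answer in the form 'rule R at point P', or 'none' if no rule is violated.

Zone of each point (C = within 1σ̂, B = 1σ̂–2σ̂, A = 2σ̂–3σ̂, * = beyond 3σ̂; sign = side of CL): 1:-B, 2:-C, 3:+C, 4:+C, 5:-C, 6:-C, 7:-C, 8:-C, 9:+C, 10:+B, 11:+C, 12:-B, 13:-C, 14:-C, 15:+C, 16:+C
No rule fires across all 16 points.

none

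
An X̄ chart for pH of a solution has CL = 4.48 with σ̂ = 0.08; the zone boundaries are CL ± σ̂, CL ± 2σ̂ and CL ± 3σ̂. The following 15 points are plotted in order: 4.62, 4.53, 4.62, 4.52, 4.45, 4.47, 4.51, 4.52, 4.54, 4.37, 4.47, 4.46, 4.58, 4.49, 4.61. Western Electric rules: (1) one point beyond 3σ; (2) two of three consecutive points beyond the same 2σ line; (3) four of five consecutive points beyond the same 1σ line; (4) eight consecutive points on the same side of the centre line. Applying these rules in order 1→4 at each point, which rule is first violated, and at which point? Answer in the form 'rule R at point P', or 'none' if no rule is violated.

Zone of each point (C = within 1σ̂, B = 1σ̂–2σ̂, A = 2σ̂–3σ̂, * = beyond 3σ̂; sign = side of CL): 1:+B, 2:+C, 3:+B, 4:+C, 5:-C, 6:-C, 7:+C, 8:+C, 9:+C, 10:-B, 11:-C, 12:-C, 13:+B, 14:+C, 15:+B
No rule fires across all 15 points.

none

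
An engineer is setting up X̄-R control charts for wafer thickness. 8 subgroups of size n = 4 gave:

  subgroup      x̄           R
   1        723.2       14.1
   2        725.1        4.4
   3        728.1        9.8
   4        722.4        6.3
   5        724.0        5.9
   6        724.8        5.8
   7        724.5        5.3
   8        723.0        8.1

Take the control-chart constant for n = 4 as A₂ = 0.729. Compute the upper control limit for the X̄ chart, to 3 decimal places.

X̄̄ = (723.2 + 725.1 + 728.1 + 722.4 + 724.0 + 724.8 + 724.5 + 723.0) / 8 = 5795.1000 / 8 = 724.3875
R̄ = (14.1 + 4.4 + 9.8 + 6.3 + 5.9 + 5.8 + 5.3 + 8.1) / 8 = 59.7000 / 8 = 7.4625
UCL = X̄̄ + A₂·R̄ = 724.3875 + 0.729 × 7.4625 = 729.8277

729.828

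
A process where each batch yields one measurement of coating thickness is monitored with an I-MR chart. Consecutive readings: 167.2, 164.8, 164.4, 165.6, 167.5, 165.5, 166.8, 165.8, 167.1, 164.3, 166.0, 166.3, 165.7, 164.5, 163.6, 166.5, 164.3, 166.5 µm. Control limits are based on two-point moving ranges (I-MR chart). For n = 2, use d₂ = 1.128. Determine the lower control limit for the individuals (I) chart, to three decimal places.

X̄ = (167.2 + 164.8 + 164.4 + 165.6 + 167.5 + 165.5 + 166.8 + 165.8 + 167.1 + 164.3 + 166.0 + 166.3 + 165.7 + 164.5 + 163.6 + 166.5 + 164.3 + 166.5) / 18 = 165.6889
Moving ranges: 2.4, 0.4, 1.2, 1.9, 2.0, 1.3, 1.0, 1.3, 2.8, 1.7, 0.3, 0.6, 1.2, 0.9, 2.9, 2.2, 2.2; M̄R̄ = 26.3000 / 17 = 1.5471
LCL = X̄ − 3·M̄R̄/d₂ = 165.6889 − 3 × 1.5471 / 1.128 = 161.5744

161.574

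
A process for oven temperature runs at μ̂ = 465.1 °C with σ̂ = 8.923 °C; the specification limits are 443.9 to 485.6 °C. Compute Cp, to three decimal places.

Cp = (USL − LSL) / (6σ̂) = (485.6 − 443.9) / (6 × 8.923) = 41.7000 / 53.5380 = 0.7789

0.779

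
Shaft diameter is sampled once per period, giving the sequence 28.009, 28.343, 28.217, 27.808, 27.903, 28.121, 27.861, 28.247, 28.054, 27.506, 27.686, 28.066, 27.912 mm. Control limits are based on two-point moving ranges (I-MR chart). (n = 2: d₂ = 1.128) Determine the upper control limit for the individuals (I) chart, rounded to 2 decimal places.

28.71

X̄ = (28.009 + 28.343 + 28.217 + 27.808 + 27.903 + 28.121 + 27.861 + 28.247 + 28.054 + 27.506 + 27.686 + 28.066 + 27.912) / 13 = 27.9795
Moving ranges: 0.334, 0.126, 0.409, 0.095, 0.218, 0.260, 0.386, 0.193, 0.548, 0.180, 0.380, 0.154; M̄R̄ = 3.2830 / 12 = 0.2736
UCL = X̄ + 3·M̄R̄/d₂ = 27.9795 + 3 × 0.2736 / 1.128 = 28.7071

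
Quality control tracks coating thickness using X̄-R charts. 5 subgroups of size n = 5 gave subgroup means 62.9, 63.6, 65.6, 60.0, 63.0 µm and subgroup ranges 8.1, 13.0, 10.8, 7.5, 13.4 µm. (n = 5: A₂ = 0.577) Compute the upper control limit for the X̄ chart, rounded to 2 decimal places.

X̄̄ = (62.9 + 63.6 + 65.6 + 60.0 + 63.0) / 5 = 315.1000 / 5 = 63.0200
R̄ = (8.1 + 13.0 + 10.8 + 7.5 + 13.4) / 5 = 52.8000 / 5 = 10.5600
UCL = X̄̄ + A₂·R̄ = 63.0200 + 0.577 × 10.5600 = 69.1131

69.11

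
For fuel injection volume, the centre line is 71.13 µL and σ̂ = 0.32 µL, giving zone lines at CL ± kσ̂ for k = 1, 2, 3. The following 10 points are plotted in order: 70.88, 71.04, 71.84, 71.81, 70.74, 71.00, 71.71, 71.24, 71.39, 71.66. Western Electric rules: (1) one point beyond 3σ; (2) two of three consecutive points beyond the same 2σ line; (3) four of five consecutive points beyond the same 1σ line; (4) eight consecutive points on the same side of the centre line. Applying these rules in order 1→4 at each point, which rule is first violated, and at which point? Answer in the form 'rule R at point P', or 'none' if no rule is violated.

rule 2 at point 4

Zone of each point (C = within 1σ̂, B = 1σ̂–2σ̂, A = 2σ̂–3σ̂, * = beyond 3σ̂; sign = side of CL): 1:-C, 2:-C, 3:+A, 4:+A, 5:-B, 6:-C, 7:+B, 8:+C, 9:+C, 10:+B
Rule 2 (two of three consecutive points beyond the same 2σ limit) is satisfied at point 4.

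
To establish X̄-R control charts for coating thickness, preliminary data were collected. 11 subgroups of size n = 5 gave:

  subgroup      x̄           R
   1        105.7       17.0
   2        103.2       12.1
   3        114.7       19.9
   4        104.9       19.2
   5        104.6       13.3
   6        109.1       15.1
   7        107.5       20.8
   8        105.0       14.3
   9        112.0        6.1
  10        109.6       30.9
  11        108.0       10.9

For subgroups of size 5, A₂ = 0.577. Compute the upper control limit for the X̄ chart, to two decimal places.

X̄̄ = (105.7 + 103.2 + 114.7 + 104.9 + 104.6 + 109.1 + 107.5 + 105.0 + 112.0 + 109.6 + 108.0) / 11 = 1184.3000 / 11 = 107.6636
R̄ = (17.0 + 12.1 + 19.9 + 19.2 + 13.3 + 15.1 + 20.8 + 14.3 + 6.1 + 30.9 + 10.9) / 11 = 179.6000 / 11 = 16.3273
UCL = X̄̄ + A₂·R̄ = 107.6636 + 0.577 × 16.3273 = 117.0845

117.08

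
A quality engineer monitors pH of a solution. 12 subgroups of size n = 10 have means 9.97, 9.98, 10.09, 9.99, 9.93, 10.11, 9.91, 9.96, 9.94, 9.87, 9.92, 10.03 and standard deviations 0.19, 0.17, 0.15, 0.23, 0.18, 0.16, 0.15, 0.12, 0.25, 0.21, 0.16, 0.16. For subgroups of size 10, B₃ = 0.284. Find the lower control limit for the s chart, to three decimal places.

s̄ = (0.19 + 0.17 + 0.15 + 0.23 + 0.18 + 0.16 + 0.15 + 0.12 + 0.25 + 0.21 + 0.16 + 0.16) / 12 = 0.1775
LCL_s = B₃·s̄ = 0.284 × 0.1775 = 0.0504

0.050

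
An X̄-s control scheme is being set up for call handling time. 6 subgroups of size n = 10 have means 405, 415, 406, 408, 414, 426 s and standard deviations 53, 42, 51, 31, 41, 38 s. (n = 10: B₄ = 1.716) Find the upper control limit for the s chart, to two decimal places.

s̄ = (53 + 42 + 51 + 31 + 41 + 38) / 6 = 42.6667
UCL_s = B₄·s̄ = 1.716 × 42.6667 = 73.2160

73.22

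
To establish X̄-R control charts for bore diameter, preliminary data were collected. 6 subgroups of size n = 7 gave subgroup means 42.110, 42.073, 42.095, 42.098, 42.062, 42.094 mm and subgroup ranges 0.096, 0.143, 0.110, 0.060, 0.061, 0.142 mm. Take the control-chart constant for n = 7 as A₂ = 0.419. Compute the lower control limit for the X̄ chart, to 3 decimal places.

42.046

X̄̄ = (42.110 + 42.073 + 42.095 + 42.098 + 42.062 + 42.094) / 6 = 252.5320 / 6 = 42.0887
R̄ = (0.096 + 0.143 + 0.110 + 0.060 + 0.061 + 0.142) / 6 = 0.6120 / 6 = 0.1020
LCL = X̄̄ − A₂·R̄ = 42.0887 − 0.419 × 0.1020 = 42.0459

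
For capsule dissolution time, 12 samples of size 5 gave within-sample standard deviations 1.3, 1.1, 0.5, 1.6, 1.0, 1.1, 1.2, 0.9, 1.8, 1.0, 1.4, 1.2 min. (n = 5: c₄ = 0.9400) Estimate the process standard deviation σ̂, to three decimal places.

1.250

s̄ = (1.3 + 1.1 + 0.5 + 1.6 + 1.0 + 1.1 + 1.2 + 0.9 + 1.8 + 1.0 + 1.4 + 1.2) / 12 = 1.1750
σ̂ = s̄ / c₄ = 1.1750 / 0.9400 = 1.2500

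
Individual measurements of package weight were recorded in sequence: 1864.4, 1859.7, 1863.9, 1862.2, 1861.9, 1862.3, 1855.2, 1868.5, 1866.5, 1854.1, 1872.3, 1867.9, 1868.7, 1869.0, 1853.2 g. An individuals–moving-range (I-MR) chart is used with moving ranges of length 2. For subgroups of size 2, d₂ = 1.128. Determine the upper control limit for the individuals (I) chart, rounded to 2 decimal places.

1879.58

X̄ = (1864.4 + 1859.7 + 1863.9 + 1862.2 + 1861.9 + 1862.3 + 1855.2 + 1868.5 + 1866.5 + 1854.1 + 1872.3 + 1867.9 + 1868.7 + 1869.0 + 1853.2) / 15 = 1863.3200
Moving ranges: 4.7, 4.2, 1.7, 0.3, 0.4, 7.1, 13.3, 2.0, 12.4, 18.2, 4.4, 0.8, 0.3, 15.8; M̄R̄ = 85.6000 / 14 = 6.1143
UCL = X̄ + 3·M̄R̄/d₂ = 1863.3200 + 3 × 6.1143 / 1.128 = 1879.5814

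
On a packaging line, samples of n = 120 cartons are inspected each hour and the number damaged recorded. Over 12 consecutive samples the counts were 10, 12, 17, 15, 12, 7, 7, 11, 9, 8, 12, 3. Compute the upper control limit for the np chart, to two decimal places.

p̄ = Σdᵢ / (k·n) = 123 / (12 × 120) = 0.08542
UCL = np̄ + 3·√(np̄(1−p̄)) = 10.2500 + 3 × √(10.2500×0.91458) = 10.2500 + 3 × 3.0618 = 19.4353

19.44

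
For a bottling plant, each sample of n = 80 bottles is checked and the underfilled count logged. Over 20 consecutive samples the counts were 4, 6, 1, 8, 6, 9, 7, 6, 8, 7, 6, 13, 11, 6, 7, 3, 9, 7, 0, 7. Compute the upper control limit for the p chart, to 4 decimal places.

p̄ = Σdᵢ / (k·n) = 131 / (20 × 80) = 0.08188
UCL = p̄ + 3·√(p̄(1−p̄)/n) = 0.08188 + 3 × √(0.08188×0.91812/80) = 0.08188 + 3 × 0.03065 = 0.17384

0.1738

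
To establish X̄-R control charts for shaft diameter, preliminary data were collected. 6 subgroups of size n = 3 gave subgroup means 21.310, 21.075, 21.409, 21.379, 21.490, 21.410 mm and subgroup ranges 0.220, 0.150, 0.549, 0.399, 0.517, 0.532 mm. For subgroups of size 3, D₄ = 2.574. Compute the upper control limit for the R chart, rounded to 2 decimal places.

1.02

R̄ = (0.220 + 0.150 + 0.549 + 0.399 + 0.517 + 0.532) / 6 = 2.3670 / 6 = 0.3945
UCL_R = D₄·R̄ = 2.574 × 0.3945 = 1.0154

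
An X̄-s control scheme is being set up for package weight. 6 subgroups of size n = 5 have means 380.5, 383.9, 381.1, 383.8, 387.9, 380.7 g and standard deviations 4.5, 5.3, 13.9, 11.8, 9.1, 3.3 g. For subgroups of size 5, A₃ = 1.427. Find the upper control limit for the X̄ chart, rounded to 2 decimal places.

X̄̄ = (380.5 + 383.9 + 381.1 + 383.8 + 387.9 + 380.7) / 6 = 382.9833
s̄ = (4.5 + 5.3 + 13.9 + 11.8 + 9.1 + 3.3) / 6 = 7.9833
UCL = X̄̄ + A₃·s̄ = 382.9833 + 1.427 × 7.9833 = 394.3756

394.38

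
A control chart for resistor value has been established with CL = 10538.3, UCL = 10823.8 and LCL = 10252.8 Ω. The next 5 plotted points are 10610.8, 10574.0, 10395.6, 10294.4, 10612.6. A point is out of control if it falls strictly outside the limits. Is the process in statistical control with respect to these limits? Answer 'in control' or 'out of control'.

in control

All 5 points lie within [10252.8, 10823.8].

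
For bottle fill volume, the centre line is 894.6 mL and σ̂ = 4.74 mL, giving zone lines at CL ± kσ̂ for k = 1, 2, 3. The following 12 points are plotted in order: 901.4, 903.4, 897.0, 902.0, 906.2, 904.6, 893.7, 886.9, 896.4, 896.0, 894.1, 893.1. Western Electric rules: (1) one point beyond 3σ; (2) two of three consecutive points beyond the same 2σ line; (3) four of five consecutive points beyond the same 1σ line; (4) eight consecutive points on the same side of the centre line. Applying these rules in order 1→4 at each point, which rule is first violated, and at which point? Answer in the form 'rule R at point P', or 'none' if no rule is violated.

rule 3 at point 5

Zone of each point (C = within 1σ̂, B = 1σ̂–2σ̂, A = 2σ̂–3σ̂, * = beyond 3σ̂; sign = side of CL): 1:+B, 2:+B, 3:+C, 4:+B, 5:+A, 6:+A, 7:-C, 8:-B, 9:+C, 10:+C, 11:-C, 12:-C
Rule 3 (four of five consecutive points beyond the same 1σ limit) is satisfied at point 5.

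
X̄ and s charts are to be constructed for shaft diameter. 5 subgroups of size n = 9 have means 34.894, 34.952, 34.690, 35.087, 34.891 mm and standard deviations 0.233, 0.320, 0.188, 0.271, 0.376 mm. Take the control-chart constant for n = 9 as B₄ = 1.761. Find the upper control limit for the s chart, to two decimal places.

s̄ = (0.233 + 0.320 + 0.188 + 0.271 + 0.376) / 5 = 0.2776
UCL_s = B₄·s̄ = 1.761 × 0.2776 = 0.4889

0.49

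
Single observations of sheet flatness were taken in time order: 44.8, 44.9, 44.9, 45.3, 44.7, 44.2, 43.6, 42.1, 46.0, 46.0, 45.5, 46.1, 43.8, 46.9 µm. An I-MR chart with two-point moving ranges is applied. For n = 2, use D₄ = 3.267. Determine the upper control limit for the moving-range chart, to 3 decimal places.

3.543

Moving ranges: 0.1, 0.0, 0.4, 0.6, 0.5, 0.6, 1.5, 3.9, 0.0, 0.5, 0.6, 2.3, 3.1; M̄R̄ = 14.1000 / 13 = 1.0846
UCL_MR = D₄·M̄R̄ = 3.267 × 1.0846 = 3.5434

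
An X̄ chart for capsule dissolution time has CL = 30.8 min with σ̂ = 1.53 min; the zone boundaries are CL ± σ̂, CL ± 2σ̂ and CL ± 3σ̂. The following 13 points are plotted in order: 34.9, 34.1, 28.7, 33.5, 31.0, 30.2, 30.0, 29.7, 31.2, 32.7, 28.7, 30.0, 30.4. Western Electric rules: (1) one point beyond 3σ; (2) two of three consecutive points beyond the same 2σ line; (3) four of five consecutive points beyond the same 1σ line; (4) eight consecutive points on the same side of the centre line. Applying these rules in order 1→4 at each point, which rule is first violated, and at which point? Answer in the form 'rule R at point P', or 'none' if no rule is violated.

Zone of each point (C = within 1σ̂, B = 1σ̂–2σ̂, A = 2σ̂–3σ̂, * = beyond 3σ̂; sign = side of CL): 1:+A, 2:+A, 3:-B, 4:+B, 5:+C, 6:-C, 7:-C, 8:-C, 9:+C, 10:+B, 11:-B, 12:-C, 13:-C
Rule 2 (two of three consecutive points beyond the same 2σ limit) is satisfied at point 2.

rule 2 at point 2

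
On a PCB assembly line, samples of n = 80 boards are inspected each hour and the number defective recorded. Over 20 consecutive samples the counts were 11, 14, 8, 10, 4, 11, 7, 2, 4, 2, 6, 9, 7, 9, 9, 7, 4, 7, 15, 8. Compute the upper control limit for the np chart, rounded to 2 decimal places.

15.61

p̄ = Σdᵢ / (k·n) = 154 / (20 × 80) = 0.09625
UCL = np̄ + 3·√(np̄(1−p̄)) = 7.7000 + 3 × √(7.7000×0.90375) = 7.7000 + 3 × 2.6380 = 15.6139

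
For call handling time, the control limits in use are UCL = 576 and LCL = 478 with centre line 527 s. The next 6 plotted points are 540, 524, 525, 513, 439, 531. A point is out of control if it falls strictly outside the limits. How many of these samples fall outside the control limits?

Compare each point to [478, 576]: sample 5 = 439 < LCL.

1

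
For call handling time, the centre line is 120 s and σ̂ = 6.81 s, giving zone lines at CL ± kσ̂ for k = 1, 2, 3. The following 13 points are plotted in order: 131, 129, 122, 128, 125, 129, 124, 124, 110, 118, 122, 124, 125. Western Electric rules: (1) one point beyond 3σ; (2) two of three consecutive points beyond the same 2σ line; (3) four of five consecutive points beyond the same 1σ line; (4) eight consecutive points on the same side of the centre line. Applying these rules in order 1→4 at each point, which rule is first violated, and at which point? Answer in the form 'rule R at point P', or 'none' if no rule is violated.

Zone of each point (C = within 1σ̂, B = 1σ̂–2σ̂, A = 2σ̂–3σ̂, * = beyond 3σ̂; sign = side of CL): 1:+B, 2:+B, 3:+C, 4:+B, 5:+C, 6:+B, 7:+C, 8:+C, 9:-B, 10:-C, 11:+C, 12:+C, 13:+C
Rule 4 (eight consecutive points on the same side of the centre line) is satisfied at point 8.

rule 4 at point 8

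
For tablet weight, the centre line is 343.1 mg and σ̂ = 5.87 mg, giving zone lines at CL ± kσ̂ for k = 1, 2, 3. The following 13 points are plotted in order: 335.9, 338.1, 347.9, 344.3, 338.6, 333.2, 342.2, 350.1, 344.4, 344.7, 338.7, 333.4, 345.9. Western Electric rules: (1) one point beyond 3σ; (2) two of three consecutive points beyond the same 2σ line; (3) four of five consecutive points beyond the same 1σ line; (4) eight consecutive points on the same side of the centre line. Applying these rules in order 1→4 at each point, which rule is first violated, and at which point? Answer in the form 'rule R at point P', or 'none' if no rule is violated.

Zone of each point (C = within 1σ̂, B = 1σ̂–2σ̂, A = 2σ̂–3σ̂, * = beyond 3σ̂; sign = side of CL): 1:-B, 2:-C, 3:+C, 4:+C, 5:-C, 6:-B, 7:-C, 8:+B, 9:+C, 10:+C, 11:-C, 12:-B, 13:+C
No rule fires across all 13 points.

none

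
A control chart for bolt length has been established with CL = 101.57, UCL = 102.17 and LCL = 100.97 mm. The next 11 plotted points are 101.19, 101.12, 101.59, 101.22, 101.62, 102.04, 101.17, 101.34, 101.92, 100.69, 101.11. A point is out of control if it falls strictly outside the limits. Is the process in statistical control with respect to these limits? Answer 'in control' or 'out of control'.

Compare each point to [100.97, 102.17]: sample 10 = 100.69 < LCL.

out of control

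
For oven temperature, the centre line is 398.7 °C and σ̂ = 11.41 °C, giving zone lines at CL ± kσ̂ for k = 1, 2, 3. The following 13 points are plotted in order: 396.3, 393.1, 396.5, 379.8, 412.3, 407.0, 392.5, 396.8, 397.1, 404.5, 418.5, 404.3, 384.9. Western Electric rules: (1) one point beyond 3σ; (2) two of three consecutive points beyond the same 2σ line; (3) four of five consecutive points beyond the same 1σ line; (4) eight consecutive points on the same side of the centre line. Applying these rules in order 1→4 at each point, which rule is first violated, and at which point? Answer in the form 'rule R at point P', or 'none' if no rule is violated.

Zone of each point (C = within 1σ̂, B = 1σ̂–2σ̂, A = 2σ̂–3σ̂, * = beyond 3σ̂; sign = side of CL): 1:-C, 2:-C, 3:-C, 4:-B, 5:+B, 6:+C, 7:-C, 8:-C, 9:-C, 10:+C, 11:+B, 12:+C, 13:-B
No rule fires across all 13 points.

none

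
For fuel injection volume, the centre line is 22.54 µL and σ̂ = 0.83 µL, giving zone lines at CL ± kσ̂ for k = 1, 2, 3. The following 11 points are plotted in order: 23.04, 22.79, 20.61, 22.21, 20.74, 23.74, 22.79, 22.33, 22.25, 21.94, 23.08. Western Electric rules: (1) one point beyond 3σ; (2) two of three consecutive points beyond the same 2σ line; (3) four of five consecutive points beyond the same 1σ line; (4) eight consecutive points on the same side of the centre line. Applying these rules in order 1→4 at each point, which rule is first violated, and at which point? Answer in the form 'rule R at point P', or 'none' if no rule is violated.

Zone of each point (C = within 1σ̂, B = 1σ̂–2σ̂, A = 2σ̂–3σ̂, * = beyond 3σ̂; sign = side of CL): 1:+C, 2:+C, 3:-A, 4:-C, 5:-A, 6:+B, 7:+C, 8:-C, 9:-C, 10:-C, 11:+C
Rule 2 (two of three consecutive points beyond the same 2σ limit) is satisfied at point 5.

rule 2 at point 5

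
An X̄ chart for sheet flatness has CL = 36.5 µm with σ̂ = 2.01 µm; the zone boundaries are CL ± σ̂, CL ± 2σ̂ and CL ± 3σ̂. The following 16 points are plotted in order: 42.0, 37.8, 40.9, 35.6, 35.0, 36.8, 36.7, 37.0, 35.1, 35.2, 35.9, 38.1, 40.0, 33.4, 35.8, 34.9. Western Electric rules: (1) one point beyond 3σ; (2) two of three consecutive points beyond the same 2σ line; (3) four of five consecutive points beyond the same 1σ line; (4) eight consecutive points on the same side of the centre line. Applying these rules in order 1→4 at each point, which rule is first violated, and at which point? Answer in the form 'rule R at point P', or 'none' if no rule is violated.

Zone of each point (C = within 1σ̂, B = 1σ̂–2σ̂, A = 2σ̂–3σ̂, * = beyond 3σ̂; sign = side of CL): 1:+A, 2:+C, 3:+A, 4:-C, 5:-C, 6:+C, 7:+C, 8:+C, 9:-C, 10:-C, 11:-C, 12:+C, 13:+B, 14:-B, 15:-C, 16:-C
Rule 2 (two of three consecutive points beyond the same 2σ limit) is satisfied at point 3.

rule 2 at point 3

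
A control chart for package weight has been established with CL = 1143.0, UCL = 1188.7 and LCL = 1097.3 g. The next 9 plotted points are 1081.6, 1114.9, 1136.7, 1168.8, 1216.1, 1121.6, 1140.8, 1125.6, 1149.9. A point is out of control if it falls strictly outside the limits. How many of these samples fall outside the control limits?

Compare each point to [1097.3, 1188.7]: sample 1 = 1081.6 < LCL; sample 5 = 1216.1 > UCL.

2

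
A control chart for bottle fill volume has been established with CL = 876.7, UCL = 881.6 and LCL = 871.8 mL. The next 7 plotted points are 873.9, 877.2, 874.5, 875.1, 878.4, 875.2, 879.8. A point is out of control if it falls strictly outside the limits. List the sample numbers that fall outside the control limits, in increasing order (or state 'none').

none

All 7 points lie within [871.8, 881.6].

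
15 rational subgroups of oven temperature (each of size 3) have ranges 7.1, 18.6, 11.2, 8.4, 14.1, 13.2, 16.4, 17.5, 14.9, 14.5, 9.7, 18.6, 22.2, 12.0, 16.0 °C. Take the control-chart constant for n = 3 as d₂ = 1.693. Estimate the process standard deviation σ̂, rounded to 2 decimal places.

R̄ = (7.1 + 18.6 + 11.2 + 8.4 + 14.1 + 13.2 + 16.4 + 17.5 + 14.9 + 14.5 + 9.7 + 18.6 + 22.2 + 12.0 + 16.0) / 15 = 14.2933
σ̂ = R̄ / d₂ = 14.2933 / 1.693 = 8.4426

8.44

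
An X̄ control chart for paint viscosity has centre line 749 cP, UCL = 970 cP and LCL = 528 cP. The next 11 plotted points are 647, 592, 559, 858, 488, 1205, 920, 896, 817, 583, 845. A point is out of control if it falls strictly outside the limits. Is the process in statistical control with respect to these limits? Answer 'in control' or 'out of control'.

out of control

Compare each point to [528, 970]: sample 5 = 488 < LCL; sample 6 = 1205 > UCL.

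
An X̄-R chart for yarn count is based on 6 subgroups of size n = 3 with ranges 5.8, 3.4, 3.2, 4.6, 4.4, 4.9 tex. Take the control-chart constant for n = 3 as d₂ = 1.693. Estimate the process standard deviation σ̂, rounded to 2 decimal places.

R̄ = (5.8 + 3.4 + 3.2 + 4.6 + 4.4 + 4.9) / 6 = 4.3833
σ̂ = R̄ / d₂ = 4.3833 / 1.693 = 2.5891

2.59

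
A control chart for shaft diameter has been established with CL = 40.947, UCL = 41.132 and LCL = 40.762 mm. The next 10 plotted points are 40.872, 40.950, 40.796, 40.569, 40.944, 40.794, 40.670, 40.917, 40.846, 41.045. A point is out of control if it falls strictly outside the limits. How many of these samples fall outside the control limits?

Compare each point to [40.762, 41.132]: sample 4 = 40.569 < LCL; sample 7 = 40.670 < LCL.

2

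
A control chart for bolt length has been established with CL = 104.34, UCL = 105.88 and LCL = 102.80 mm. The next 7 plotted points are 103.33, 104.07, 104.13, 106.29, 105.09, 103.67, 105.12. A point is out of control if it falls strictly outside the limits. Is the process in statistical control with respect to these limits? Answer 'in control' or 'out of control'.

out of control

Compare each point to [102.80, 105.88]: sample 4 = 106.29 > UCL.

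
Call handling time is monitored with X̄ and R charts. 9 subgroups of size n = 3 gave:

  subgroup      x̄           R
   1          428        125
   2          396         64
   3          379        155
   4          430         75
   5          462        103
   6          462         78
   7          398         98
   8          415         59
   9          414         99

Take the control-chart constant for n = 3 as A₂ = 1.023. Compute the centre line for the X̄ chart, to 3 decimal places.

420.444

X̄̄ = (428 + 396 + 379 + 430 + 462 + 462 + 398 + 415 + 414) / 9 = 3784.0000 / 9 = 420.4444
CL = X̄̄ = 420.4444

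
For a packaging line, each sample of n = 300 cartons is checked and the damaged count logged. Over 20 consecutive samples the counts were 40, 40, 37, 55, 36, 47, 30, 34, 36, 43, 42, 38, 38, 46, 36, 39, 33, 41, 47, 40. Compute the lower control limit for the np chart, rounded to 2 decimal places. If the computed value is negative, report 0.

p̄ = Σdᵢ / (k·n) = 798 / (20 × 300) = 0.13300
LCL = np̄ − 3·√(np̄(1−p̄)) = 39.9000 − 3 × 5.8816 = 22.2552

22.26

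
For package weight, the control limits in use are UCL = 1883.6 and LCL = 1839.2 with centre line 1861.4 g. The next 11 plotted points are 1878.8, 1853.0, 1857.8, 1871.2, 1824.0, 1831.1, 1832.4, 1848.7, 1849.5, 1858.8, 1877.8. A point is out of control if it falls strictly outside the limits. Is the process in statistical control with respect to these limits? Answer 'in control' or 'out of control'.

Compare each point to [1839.2, 1883.6]: sample 5 = 1824.0 < LCL; sample 6 = 1831.1 < LCL; sample 7 = 1832.4 < LCL.

out of control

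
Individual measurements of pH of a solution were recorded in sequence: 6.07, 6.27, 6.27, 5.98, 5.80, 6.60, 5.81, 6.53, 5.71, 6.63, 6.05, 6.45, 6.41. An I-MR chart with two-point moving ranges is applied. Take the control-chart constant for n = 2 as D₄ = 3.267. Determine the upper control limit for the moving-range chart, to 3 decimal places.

1.563

Moving ranges: 0.20, 0.00, 0.29, 0.18, 0.80, 0.79, 0.72, 0.82, 0.92, 0.58, 0.40, 0.04; M̄R̄ = 5.7400 / 12 = 0.4783
UCL_MR = D₄·M̄R̄ = 3.267 × 0.4783 = 1.5627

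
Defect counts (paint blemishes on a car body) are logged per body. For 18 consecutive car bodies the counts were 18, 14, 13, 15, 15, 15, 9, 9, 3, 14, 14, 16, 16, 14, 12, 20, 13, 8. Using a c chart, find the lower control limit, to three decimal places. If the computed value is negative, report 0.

c̄ = (18 + 14 + 13 + 15 + 15 + 15 + 9 + 9 + 3 + 14 + 14 + 16 + 16 + 14 + 12 + 20 + 13 + 8) / 18 = 238 / 18 = 13.2222
LCL = c̄ − 3√c̄ = 13.2222 − 3 × 3.6362 = 2.3135

2.314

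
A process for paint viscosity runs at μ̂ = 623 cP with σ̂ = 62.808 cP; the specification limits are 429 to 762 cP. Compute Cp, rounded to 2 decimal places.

0.88

Cp = (USL − LSL) / (6σ̂) = (762 − 429) / (6 × 62.808) = 333.0000 / 376.8480 = 0.8836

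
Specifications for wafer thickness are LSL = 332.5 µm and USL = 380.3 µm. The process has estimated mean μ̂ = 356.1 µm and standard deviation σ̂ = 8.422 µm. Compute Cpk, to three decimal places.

Cpu = (USL − μ̂) / (3σ̂) = (380.3 − 356.1) / (3 × 8.422) = 0.9578; Cpl = (μ̂ − LSL) / (3σ̂) = (356.1 − 332.5) / (3 × 8.422) = 0.9341; Cpk = min(Cpu, Cpl) = 0.9341

0.934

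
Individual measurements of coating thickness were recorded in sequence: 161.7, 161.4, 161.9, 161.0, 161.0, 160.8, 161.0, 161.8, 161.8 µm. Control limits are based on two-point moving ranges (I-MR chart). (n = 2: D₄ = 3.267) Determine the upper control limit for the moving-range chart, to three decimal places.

Moving ranges: 0.3, 0.5, 0.9, 0.0, 0.2, 0.2, 0.8, 0.0; M̄R̄ = 2.9000 / 8 = 0.3625
UCL_MR = D₄·M̄R̄ = 3.267 × 0.3625 = 1.1843

1.184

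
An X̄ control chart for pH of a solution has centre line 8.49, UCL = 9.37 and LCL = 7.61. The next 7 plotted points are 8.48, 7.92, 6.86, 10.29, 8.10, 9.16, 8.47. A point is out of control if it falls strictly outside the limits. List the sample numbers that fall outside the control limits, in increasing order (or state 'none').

3, 4

Compare each point to [7.61, 9.37]: sample 3 = 6.86 < LCL; sample 4 = 10.29 > UCL.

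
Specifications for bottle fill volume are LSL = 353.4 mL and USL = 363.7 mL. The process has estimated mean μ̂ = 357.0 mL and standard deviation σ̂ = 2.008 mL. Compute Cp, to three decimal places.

Cp = (USL − LSL) / (6σ̂) = (363.7 − 353.4) / (6 × 2.008) = 10.3000 / 12.0480 = 0.8549

0.855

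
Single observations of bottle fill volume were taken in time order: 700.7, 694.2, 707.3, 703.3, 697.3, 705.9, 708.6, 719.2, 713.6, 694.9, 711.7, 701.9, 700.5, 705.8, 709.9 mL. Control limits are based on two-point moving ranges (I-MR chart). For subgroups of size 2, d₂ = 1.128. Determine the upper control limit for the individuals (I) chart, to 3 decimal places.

726.491

X̄ = (700.7 + 694.2 + 707.3 + 703.3 + 697.3 + 705.9 + 708.6 + 719.2 + 713.6 + 694.9 + 711.7 + 701.9 + 700.5 + 705.8 + 709.9) / 15 = 704.9867
Moving ranges: 6.5, 13.1, 4.0, 6.0, 8.6, 2.7, 10.6, 5.6, 18.7, 16.8, 9.8, 1.4, 5.3, 4.1; M̄R̄ = 113.2000 / 14 = 8.0857
UCL = X̄ + 3·M̄R̄/d₂ = 704.9867 + 3 × 8.0857 / 1.128 = 726.4912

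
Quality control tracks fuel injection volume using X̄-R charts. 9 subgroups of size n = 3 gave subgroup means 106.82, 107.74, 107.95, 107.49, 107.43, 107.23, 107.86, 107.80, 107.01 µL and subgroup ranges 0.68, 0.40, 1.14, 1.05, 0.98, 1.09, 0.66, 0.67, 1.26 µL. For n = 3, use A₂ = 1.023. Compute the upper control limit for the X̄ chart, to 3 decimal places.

108.382

X̄̄ = (106.82 + 107.74 + 107.95 + 107.49 + 107.43 + 107.23 + 107.86 + 107.80 + 107.01) / 9 = 967.3300 / 9 = 107.4811
R̄ = (0.68 + 0.40 + 1.14 + 1.05 + 0.98 + 1.09 + 0.66 + 0.67 + 1.26) / 9 = 7.9300 / 9 = 0.8811
UCL = X̄̄ + A₂·R̄ = 107.4811 + 1.023 × 0.8811 = 108.3825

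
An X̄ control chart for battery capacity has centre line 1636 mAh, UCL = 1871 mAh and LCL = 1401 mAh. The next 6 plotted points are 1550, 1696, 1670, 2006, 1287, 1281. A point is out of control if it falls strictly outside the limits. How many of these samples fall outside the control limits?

Compare each point to [1401, 1871]: sample 4 = 2006 > UCL; sample 5 = 1287 < LCL; sample 6 = 1281 < LCL.

3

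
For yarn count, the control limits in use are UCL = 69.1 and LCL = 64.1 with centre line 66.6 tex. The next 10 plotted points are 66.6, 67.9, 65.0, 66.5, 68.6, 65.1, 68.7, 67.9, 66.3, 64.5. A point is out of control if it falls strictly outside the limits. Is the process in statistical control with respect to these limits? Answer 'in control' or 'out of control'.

All 10 points lie within [64.1, 69.1].

in control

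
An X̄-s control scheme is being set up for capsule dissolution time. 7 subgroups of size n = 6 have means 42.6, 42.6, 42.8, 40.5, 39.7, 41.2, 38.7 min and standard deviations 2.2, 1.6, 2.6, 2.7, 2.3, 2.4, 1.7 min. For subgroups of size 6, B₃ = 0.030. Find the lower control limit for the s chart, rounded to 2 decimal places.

s̄ = (2.2 + 1.6 + 2.6 + 2.7 + 2.3 + 2.4 + 1.7) / 7 = 2.2143
LCL_s = B₃·s̄ = 0.030 × 2.2143 = 0.0664

0.07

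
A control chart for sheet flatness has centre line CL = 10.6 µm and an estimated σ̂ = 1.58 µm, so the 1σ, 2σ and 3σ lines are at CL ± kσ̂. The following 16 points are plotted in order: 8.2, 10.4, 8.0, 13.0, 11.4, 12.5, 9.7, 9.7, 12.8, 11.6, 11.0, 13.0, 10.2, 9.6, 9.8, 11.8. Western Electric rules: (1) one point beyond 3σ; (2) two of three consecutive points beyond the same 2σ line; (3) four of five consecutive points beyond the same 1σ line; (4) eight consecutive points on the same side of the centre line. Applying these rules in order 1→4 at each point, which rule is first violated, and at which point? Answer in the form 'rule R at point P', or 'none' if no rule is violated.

none

Zone of each point (C = within 1σ̂, B = 1σ̂–2σ̂, A = 2σ̂–3σ̂, * = beyond 3σ̂; sign = side of CL): 1:-B, 2:-C, 3:-B, 4:+B, 5:+C, 6:+B, 7:-C, 8:-C, 9:+B, 10:+C, 11:+C, 12:+B, 13:-C, 14:-C, 15:-C, 16:+C
No rule fires across all 16 points.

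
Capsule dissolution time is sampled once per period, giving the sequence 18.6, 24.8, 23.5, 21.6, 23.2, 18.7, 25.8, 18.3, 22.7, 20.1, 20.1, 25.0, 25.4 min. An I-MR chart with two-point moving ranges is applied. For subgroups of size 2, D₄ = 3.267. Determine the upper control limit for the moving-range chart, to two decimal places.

Moving ranges: 6.2, 1.3, 1.9, 1.6, 4.5, 7.1, 7.5, 4.4, 2.6, 0.0, 4.9, 0.4; M̄R̄ = 42.4000 / 12 = 3.5333
UCL_MR = D₄·M̄R̄ = 3.267 × 3.5333 = 11.5434

11.54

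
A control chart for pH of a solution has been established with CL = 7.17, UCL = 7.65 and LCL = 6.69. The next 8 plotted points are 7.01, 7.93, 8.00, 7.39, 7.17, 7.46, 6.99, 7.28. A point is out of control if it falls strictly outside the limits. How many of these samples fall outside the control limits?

Compare each point to [6.69, 7.65]: sample 2 = 7.93 > UCL; sample 3 = 8.00 > UCL.

2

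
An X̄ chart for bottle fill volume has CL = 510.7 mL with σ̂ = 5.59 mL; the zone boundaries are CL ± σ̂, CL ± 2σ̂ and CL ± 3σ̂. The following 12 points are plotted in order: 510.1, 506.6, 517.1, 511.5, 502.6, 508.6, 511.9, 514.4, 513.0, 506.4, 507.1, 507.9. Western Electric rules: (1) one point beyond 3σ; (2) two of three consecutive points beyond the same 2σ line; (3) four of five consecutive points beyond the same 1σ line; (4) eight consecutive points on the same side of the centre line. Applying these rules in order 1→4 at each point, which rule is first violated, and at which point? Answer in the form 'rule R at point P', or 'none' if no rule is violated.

none

Zone of each point (C = within 1σ̂, B = 1σ̂–2σ̂, A = 2σ̂–3σ̂, * = beyond 3σ̂; sign = side of CL): 1:-C, 2:-C, 3:+B, 4:+C, 5:-B, 6:-C, 7:+C, 8:+C, 9:+C, 10:-C, 11:-C, 12:-C
No rule fires across all 12 points.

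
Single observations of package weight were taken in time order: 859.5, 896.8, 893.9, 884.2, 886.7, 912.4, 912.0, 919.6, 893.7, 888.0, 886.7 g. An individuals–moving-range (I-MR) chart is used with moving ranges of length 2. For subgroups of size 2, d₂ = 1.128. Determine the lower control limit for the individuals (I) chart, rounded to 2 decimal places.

862.31

X̄ = (859.5 + 896.8 + 893.9 + 884.2 + 886.7 + 912.4 + 912.0 + 919.6 + 893.7 + 888.0 + 886.7) / 11 = 893.9545
Moving ranges: 37.3, 2.9, 9.7, 2.5, 25.7, 0.4, 7.6, 25.9, 5.7, 1.3; M̄R̄ = 119.0000 / 10 = 11.9000
LCL = X̄ − 3·M̄R̄/d₂ = 893.9545 − 3 × 11.9000 / 1.128 = 862.3056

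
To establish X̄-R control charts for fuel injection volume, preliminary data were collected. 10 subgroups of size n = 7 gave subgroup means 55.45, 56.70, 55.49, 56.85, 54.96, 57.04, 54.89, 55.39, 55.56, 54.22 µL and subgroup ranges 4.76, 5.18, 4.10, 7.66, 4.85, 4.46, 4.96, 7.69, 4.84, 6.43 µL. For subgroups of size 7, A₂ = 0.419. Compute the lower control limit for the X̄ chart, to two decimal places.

53.35

X̄̄ = (55.45 + 56.70 + 55.49 + 56.85 + 54.96 + 57.04 + 54.89 + 55.39 + 55.56 + 54.22) / 10 = 556.5500 / 10 = 55.6550
R̄ = (4.76 + 5.18 + 4.10 + 7.66 + 4.85 + 4.46 + 4.96 + 7.69 + 4.84 + 6.43) / 10 = 54.9300 / 10 = 5.4930
LCL = X̄̄ − A₂·R̄ = 55.6550 − 0.419 × 5.4930 = 53.3534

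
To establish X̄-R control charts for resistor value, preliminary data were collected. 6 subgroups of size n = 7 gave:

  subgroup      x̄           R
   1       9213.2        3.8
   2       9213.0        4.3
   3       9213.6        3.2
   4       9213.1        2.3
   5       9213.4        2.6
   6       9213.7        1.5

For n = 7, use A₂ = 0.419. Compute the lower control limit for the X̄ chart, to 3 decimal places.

9212.097

X̄̄ = (9213.2 + 9213.0 + 9213.6 + 9213.1 + 9213.4 + 9213.7) / 6 = 55280.0000 / 6 = 9213.3333
R̄ = (3.8 + 4.3 + 3.2 + 2.3 + 2.6 + 1.5) / 6 = 17.7000 / 6 = 2.9500
LCL = X̄̄ − A₂·R̄ = 9213.3333 − 0.419 × 2.9500 = 9212.0973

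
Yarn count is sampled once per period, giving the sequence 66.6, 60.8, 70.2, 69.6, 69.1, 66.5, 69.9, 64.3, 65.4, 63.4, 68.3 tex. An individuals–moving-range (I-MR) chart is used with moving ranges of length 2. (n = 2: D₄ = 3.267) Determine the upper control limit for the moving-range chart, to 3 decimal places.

Moving ranges: 5.8, 9.4, 0.6, 0.5, 2.6, 3.4, 5.6, 1.1, 2.0, 4.9; M̄R̄ = 35.9000 / 10 = 3.5900
UCL_MR = D₄·M̄R̄ = 3.267 × 3.5900 = 11.7285

11.729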